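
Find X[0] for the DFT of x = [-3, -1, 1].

X[0] = Σ(n=0 to 2) x[n] · ω_3^0 = Σ x[n]
= (-3) + (-1) + (1)

X[0] = -3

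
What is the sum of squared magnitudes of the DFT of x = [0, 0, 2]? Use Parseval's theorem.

Parseval: Σ|x[n]|² = (1/N)Σ|X[k]|², so Σ|X[k]|² = N·Σ|x[n]|² = 3·4.0000

Σ|X[k]|² = N·Σ|x[n]|² = 3·4.0000 = 12.0000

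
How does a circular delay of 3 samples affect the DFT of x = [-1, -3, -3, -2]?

Time shift by 3: X_shifted[k] = ω_4^(3k) · X[k]
Shifted x = [-3, -3, -2, -1]

DFT(x[n-3]) = [-9, -1+2i, -1, -1-2i]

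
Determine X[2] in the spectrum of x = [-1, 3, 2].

X[2] = Σ(n=0 to 2) x[n] · ω_3^(2n) where ω_3 = e^(-2πi/3)
= (-1)·ω_3^0 + (3)·ω_3^2 + (2)·ω_3^4

X[2] = -3.5000+0.8660i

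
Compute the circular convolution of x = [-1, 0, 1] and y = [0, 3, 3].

(x ⊛ y)[n] = Σ(m=0 to 2) x[m] · y[(n-m) mod 3]

Computing each output sample:
(x ⊛ y)[0] = 3
(x ⊛ y)[1] = 0
(x ⊛ y)[2] = -3

x ⊛ y = [3, 0, -3]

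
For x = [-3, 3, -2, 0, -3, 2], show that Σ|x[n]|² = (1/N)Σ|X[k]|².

Time domain:
Σ|x[n]|² = |-3|² + |3|² + |-2|² + |0|² + |-3|² + |2|² = 35.0000

Frequency domain:
(1/6)Σ|X[k]|² = (1/6)(|-3|² + |2.0000-1.7321i|² + |-3|² + |-13|² + |-3|² + |2.0000+1.7321i|²) = (1/6)·210.0000 = 35.0000

Both sides agree, confirming Parseval's theorem.

Σ|x[n]|² = (1/N)Σ|X[k]|² = 35.0000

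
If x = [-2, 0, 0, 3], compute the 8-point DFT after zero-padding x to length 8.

Original 4-point DFT: [1, -2+3i, -5, -2-3i]
Zero-padded 8-point DFT provides frequency interpolation.

DFT_8([x, 0, ...]) = [1, -4.1213-2.1213i, -2+3i, 0.1213-2.1213i, -5, 0.1213+2.1213i, -2-3i, -4.1213+2.1213i]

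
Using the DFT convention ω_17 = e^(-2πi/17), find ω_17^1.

ω_17^1 = e^(-2πi·1/17)
= cos(-2π·1/17) + i·sin(-2π·1/17)
= cos(-2π/17) + i·sin(-2π/17)

ω_17^1 = cos(-2π/17) + i·sin(-2π/17) = 0.9325-0.3612i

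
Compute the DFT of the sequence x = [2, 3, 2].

X[k] = Σ(n=0 to 2) x[n] · ω_3^(nk)
where ω_3 = e^(-2πi/3)

Computing each X[k]:
X[0] = 7
X[1] = -0.5000-0.8660i
X[2] = -0.5000+0.8660i

X = [7, -0.5000-0.8660i, -0.5000+0.8660i]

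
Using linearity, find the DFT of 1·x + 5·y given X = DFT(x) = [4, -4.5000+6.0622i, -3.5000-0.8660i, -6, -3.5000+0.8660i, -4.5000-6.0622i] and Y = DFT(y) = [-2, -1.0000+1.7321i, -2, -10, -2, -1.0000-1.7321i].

By linearity: DFT(1x + 5y) = 1·DFT(x) + 5·DFT(y)
= 1·[4, -4.5000+6.0622i, -3.5000-0.8660i, -6, -3.5000+0.8660i, -4.5000-6.0622i] + 5·[-2, -1.0000+1.7321i, -2, -10, -2, -1.0000-1.7321i]

Computing element-wise:
Z[0] = 1·(4) + 5·(-2) = -6
Z[1] = 1·(-4.5000+6.0622i) + 5·(-1.0000+1.7321i) = -9.5000+14.7227i
Z[2] = 1·(-3.5000-0.8660i) + 5·(-2) = -13.5000-0.8660i
Z[3] = 1·(-6) + 5·(-10) = -56
Z[4] = 1·(-3.5000+0.8660i) + 5·(-2) = -13.5000+0.8660i
Z[5] = 1·(-4.5000-6.0622i) + 5·(-1.0000-1.7321i) = -9.5000-14.7227i

DFT(1x + 5y) = 1·X + 5·Y = [-6, -9.5000+14.7227i, -13.5000-0.8660i, -56, -13.5000+0.8660i, -9.5000-14.7227i]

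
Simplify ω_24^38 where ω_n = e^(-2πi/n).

Since ω_24^24 = 1, powers reduce modulo 24.
38 mod 24 = 14
So ω_24^38 = ω_24^14 = e^(-2πi·14/24)

ω_24^38 = ω_24^14 = -0.8660+0.5000i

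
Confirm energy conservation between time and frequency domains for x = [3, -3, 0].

Time domain:
Σ|x[n]|² = |3|² + |-3|² + |0|² = 18.0000

Frequency domain:
(1/3)Σ|X[k]|² = (1/3)(|0|² + |4.5000+2.5981i|² + |4.5000-2.5981i|²) = (1/3)·54.0000 = 18.0000

Both sides agree, confirming Parseval's theorem.

Σ|x[n]|² = (1/N)Σ|X[k]|² = 18.0000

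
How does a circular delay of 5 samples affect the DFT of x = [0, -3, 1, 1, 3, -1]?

Time shift by 5: X_shifted[k] = ω_6^(5k) · X[k]
Shifted x = [-3, 1, 1, 3, -1, 0]

DFT(x[n-5]) = [1, -5.5000-2.5981i, -0.5000+0.8660i, -7, -0.5000-0.8660i, -5.5000+2.5981i]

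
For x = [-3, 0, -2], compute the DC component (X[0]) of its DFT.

X[0] = Σ(n=0 to 2) x[n] · ω_3^0 = Σ x[n]
= (-3) + (0) + (-2)

X[0] = -5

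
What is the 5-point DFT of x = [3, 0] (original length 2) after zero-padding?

Original 2-point DFT: [3, 3]
Zero-padded 5-point DFT provides frequency interpolation.

DFT_5([x, 0, ...]) = [3, 3, 3, 3, 3]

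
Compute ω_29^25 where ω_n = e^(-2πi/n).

ω_29^25 = e^(-2πi·25/29)
= cos(-2π·25/29) + i·sin(-2π·25/29)
= cos(-50π/29) + i·sin(-50π/29)

ω_29^25 = cos(-50π/29) + i·sin(-50π/29) = 0.6474+0.7622i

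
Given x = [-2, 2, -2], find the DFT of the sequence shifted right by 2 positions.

Time shift by 2: X_shifted[k] = ω_3^(2k) · X[k]
Shifted x = [2, -2, -2]

DFT(x[n-2]) = [-2, 4, 4]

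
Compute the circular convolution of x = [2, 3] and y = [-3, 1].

(x ⊛ y)[n] = Σ(m=0 to 1) x[m] · y[(n-m) mod 2]

Computing each output sample:
(x ⊛ y)[0] = -3
(x ⊛ y)[1] = -7

x ⊛ y = [-3, -7]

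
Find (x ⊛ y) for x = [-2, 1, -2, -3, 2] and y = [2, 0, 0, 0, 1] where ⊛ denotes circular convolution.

(x ⊛ y)[n] = Σ(m=0 to 4) x[m] · y[(n-m) mod 5]

Computing each output sample:
(x ⊛ y)[0] = -3
(x ⊛ y)[1] = 0
(x ⊛ y)[2] = -7
(x ⊛ y)[3] = -4
(x ⊛ y)[4] = 2

x ⊛ y = [-3, 0, -7, -4, 2]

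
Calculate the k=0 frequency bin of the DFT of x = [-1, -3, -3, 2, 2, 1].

X[0] = Σ(n=0 to 5) x[n] · ω_6^0 = Σ x[n]
= (-1) + (-3) + (-3) + (2) + (2) + (1)

X[0] = -2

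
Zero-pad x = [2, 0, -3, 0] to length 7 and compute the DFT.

Original 4-point DFT: [-1, 5, -1, 5]
Zero-padded 7-point DFT provides frequency interpolation.

DFT_7([x, 0, ...]) = [-1, 2.6676+2.9248i, 4.7029-1.3017i, 0.1295-2.3455i, 0.1295+2.3455i, 4.7029+1.3017i, 2.6676-2.9248i]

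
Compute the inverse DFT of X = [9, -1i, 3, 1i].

x[n] = (1/4) Σ(k=0 to 3) X[k] · e^(2πikn/4)

Computing each x[n]:
x[0] = 3
x[1] = 2
x[2] = 3
x[3] = 1

x = [3, 2, 3, 1]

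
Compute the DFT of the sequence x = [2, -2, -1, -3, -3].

X[k] = Σ(n=0 to 4) x[n] · ω_5^(nk)
where ω_5 = e^(-2πi/5)

Computing each X[k]:
X[0] = -7
X[1] = 3.6910-2.1266i
X[2] = 4.8090+1.3143i
X[3] = 4.8090-1.3143i
X[4] = 3.6910+2.1266i

X = [-7, 3.6910-2.1266i, 4.8090+1.3143i, 4.8090-1.3143i, 3.6910+2.1266i]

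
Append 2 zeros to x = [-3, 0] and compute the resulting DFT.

Original 2-point DFT: [-3, -3]
Zero-padded 4-point DFT provides frequency interpolation.

DFT_4([x, 0, ...]) = [-3, -3, -3, -3]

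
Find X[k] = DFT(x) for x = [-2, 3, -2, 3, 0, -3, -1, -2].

X[k] = Σ(n=0 to 7) x[n] · ω_8^(nk)
where ω_8 = e^(-2πi/8)

Computing each X[k]:
X[0] = -4
X[1] = -1.2929-6.7782i
X[2] = 1+1i
X[3] = -2.7071-8.7782i
X[4] = -6
X[5] = -2.7071+8.7782i
X[6] = 1-1i
X[7] = -1.2929+6.7782i

X = [-4, -1.2929-6.7782i, 1+1i, -2.7071-8.7782i, -6, -2.7071+8.7782i, 1-1i, -1.2929+6.7782i]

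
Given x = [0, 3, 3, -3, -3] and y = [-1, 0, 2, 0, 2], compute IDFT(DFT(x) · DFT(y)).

(x ⊛ y)[n] = Σ(m=0 to 4) x[m] · y[(n-m) mod 5]

Computing each output sample:
(x ⊛ y)[0] = 0
(x ⊛ y)[1] = -3
(x ⊛ y)[2] = -9
(x ⊛ y)[3] = 3
(x ⊛ y)[4] = 9

x ⊛ y = [0, -3, -9, 3, 9]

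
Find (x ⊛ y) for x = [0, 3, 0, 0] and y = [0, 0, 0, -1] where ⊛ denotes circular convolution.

(x ⊛ y)[n] = Σ(m=0 to 3) x[m] · y[(n-m) mod 4]

Computing each output sample:
(x ⊛ y)[0] = -3
(x ⊛ y)[1] = 0
(x ⊛ y)[2] = 0
(x ⊛ y)[3] = 0

x ⊛ y = [-3, 0, 0, 0]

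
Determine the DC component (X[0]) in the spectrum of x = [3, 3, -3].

X[0] = Σ(n=0 to 2) x[n] · ω_3^0 = Σ x[n]
= (3) + (3) + (-3)

X[0] = 3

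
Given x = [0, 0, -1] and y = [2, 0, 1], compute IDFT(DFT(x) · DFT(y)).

(x ⊛ y)[n] = Σ(m=0 to 2) x[m] · y[(n-m) mod 3]

Computing each output sample:
(x ⊛ y)[0] = 0
(x ⊛ y)[1] = -1
(x ⊛ y)[2] = -2

x ⊛ y = [0, -1, -2]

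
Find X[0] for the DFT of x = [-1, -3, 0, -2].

X[0] = Σ(n=0 to 3) x[n] · ω_4^0 = Σ x[n]
= (-1) + (-3) + (0) + (-2)

X[0] = -6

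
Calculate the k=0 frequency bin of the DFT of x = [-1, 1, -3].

X[0] = Σ(n=0 to 2) x[n] · ω_3^0 = Σ x[n]
= (-1) + (1) + (-3)

X[0] = -3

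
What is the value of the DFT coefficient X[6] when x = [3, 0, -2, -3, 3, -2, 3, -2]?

X[6] = Σ(n=0 to 7) x[n] · ω_8^(6n) where ω_8 = e^(-2πi/8)
= (3)·ω_8^0 + (0)·ω_8^6 + (-2)·ω_8^12 + (-3)·ω_8^18 + (3)·ω_8^24 + (-2)·ω_8^30 + (3)·ω_8^36 + (-2)·ω_8^42

X[6] = 5+3i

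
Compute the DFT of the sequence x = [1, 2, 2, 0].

X[k] = Σ(n=0 to 3) x[n] · ω_4^(nk)
where ω_4 = e^(-2πi/4)

Computing each X[k]:
X[0] = 5
X[1] = -1-2i
X[2] = 1
X[3] = -1+2i

X = [5, -1-2i, 1, -1+2i]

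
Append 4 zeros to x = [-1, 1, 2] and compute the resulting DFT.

Original 3-point DFT: [2, -2.5000+0.8660i, -2.5000-0.8660i]
Zero-padded 7-point DFT provides frequency interpolation.

DFT_7([x, 0, ...]) = [2, -0.8216-2.7317i, -3.0245-0.1072i, -0.6540+1.1298i, -0.6540-1.1298i, -3.0245+0.1072i, -0.8216+2.7317i]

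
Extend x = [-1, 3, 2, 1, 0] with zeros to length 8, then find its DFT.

Original 5-point DFT: [5, -2.5000-3.4410i, -2.5000-0.8123i, -2.5000+0.8123i, -2.5000+3.4410i]
Zero-padded 8-point DFT provides frequency interpolation.

DFT_8([x, 0, ...]) = [5, 0.4142-4.8284i, -3-2i, -2.4142-0.8284i, -3, -2.4142+0.8284i, -3+2i, 0.4142+4.8284i]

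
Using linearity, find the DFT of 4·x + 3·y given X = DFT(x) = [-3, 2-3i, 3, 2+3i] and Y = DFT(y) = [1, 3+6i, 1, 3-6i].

By linearity: DFT(4x + 3y) = 4·DFT(x) + 3·DFT(y)
= 4·[-3, 2-3i, 3, 2+3i] + 3·[1, 3+6i, 1, 3-6i]

Computing element-wise:
Z[0] = 4·(-3) + 3·(1) = -9
Z[1] = 4·(2-3i) + 3·(3+6i) = 17+6i
Z[2] = 4·(3) + 3·(1) = 15
Z[3] = 4·(2+3i) + 3·(3-6i) = 17-6i

DFT(4x + 3y) = 4·X + 3·Y = [-9, 17+6i, 15, 17-6i]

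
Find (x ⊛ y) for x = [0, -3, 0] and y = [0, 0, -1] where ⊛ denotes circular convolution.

(x ⊛ y)[n] = Σ(m=0 to 2) x[m] · y[(n-m) mod 3]

Computing each output sample:
(x ⊛ y)[0] = 3
(x ⊛ y)[1] = 0
(x ⊛ y)[2] = 0

x ⊛ y = [3, 0, 0]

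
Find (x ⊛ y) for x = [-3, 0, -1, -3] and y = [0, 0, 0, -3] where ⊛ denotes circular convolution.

(x ⊛ y)[n] = Σ(m=0 to 3) x[m] · y[(n-m) mod 4]

Computing each output sample:
(x ⊛ y)[0] = 0
(x ⊛ y)[1] = 3
(x ⊛ y)[2] = 9
(x ⊛ y)[3] = 9

x ⊛ y = [0, 3, 9, 9]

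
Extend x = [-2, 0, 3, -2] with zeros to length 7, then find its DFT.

Original 4-point DFT: [-1, -5-2i, 3, -5+2i]
Zero-padded 7-point DFT provides frequency interpolation.

DFT_7([x, 0, ...]) = [-1, -0.8656-2.0570i, -5.9499-0.2620i, 0.3155+4.2954i, 0.3155-4.2954i, -5.9499+0.2620i, -0.8656+2.0570i]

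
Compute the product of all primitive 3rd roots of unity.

The primitive 3rd roots of unity are ω_3^k for k coprime to 3: k ∈ {1, 2}
Their product equals the constant term of the cyclotomic polynomial Φ_3(x) up to sign.
For n ≥ 3, the product of all primitive nth roots of unity is 1. (For n=1 it is 1; for n=2 it is -1.)

1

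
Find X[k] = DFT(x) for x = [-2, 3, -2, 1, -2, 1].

X[k] = Σ(n=0 to 5) x[n] · ω_6^(nk)
where ω_6 = e^(-2πi/6)

Computing each X[k]:
X[0] = -1
X[1] = 1.0000-1.7321i
X[2] = -1.0000-1.7321i
X[3] = -11
X[4] = -1.0000+1.7321i
X[5] = 1.0000+1.7321i

X = [-1, 1.0000-1.7321i, -1.0000-1.7321i, -11, -1.0000+1.7321i, 1.0000+1.7321i]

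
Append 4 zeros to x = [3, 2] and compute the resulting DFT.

Original 2-point DFT: [5, 1]
Zero-padded 6-point DFT provides frequency interpolation.

DFT_6([x, 0, ...]) = [5, 4.0000-1.7321i, 2.0000-1.7321i, 1, 2.0000+1.7321i, 4.0000+1.7321i]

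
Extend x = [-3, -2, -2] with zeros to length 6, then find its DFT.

Original 3-point DFT: [-7, -1, -1]
Zero-padded 6-point DFT provides frequency interpolation.

DFT_6([x, 0, ...]) = [-7, -3.0000+3.4641i, -1, -3, -1, -3.0000-3.4641i]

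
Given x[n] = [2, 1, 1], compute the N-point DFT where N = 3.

X[k] = Σ(n=0 to 2) x[n] · ω_3^(nk)
where ω_3 = e^(-2πi/3)

Computing each X[k]:
X[0] = 4
X[1] = 1
X[2] = 1

X = [4, 1, 1]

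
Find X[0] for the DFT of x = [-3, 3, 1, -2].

X[0] = Σ(n=0 to 3) x[n] · ω_4^0 = Σ x[n]
= (-3) + (3) + (1) + (-2)

X[0] = -1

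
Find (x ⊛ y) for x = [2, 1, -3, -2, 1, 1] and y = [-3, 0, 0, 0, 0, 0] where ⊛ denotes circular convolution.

(x ⊛ y)[n] = Σ(m=0 to 5) x[m] · y[(n-m) mod 6]

Computing each output sample:
(x ⊛ y)[0] = -6
(x ⊛ y)[1] = -3
(x ⊛ y)[2] = 9
(x ⊛ y)[3] = 6
(x ⊛ y)[4] = -3
(x ⊛ y)[5] = -3

x ⊛ y = [-6, -3, 9, 6, -3, -3]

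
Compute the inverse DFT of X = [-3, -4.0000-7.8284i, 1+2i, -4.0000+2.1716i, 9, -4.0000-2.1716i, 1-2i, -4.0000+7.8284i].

x[n] = (1/8) Σ(k=0 to 7) X[k] · e^(2πikn/8)

Computing each x[n]:
x[0] = -1
x[1] = -1
x[2] = 3
x[3] = 0
x[4] = 3
x[5] = -3
x[6] = -2
x[7] = -2

x = [-1, -1, 3, 0, 3, -3, -2, -2]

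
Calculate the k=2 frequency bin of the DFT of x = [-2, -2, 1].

X[2] = Σ(n=0 to 2) x[n] · ω_3^(2n) where ω_3 = e^(-2πi/3)
= (-2)·ω_3^0 + (-2)·ω_3^2 + (1)·ω_3^4

X[2] = -1.5000-2.5981i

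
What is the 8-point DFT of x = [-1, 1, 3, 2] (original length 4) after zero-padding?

Original 4-point DFT: [5, -4+1i, -1, -4-1i]
Zero-padded 8-point DFT provides frequency interpolation.

DFT_8([x, 0, ...]) = [5, -1.7071-5.1213i, -4+1i, -0.2929+0.8787i, -1, -0.2929-0.8787i, -4-1i, -1.7071+5.1213i]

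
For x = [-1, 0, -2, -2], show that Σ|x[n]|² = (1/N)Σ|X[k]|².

Time domain:
Σ|x[n]|² = |-1|² + |0|² + |-2|² + |-2|² = 9.0000

Frequency domain:
(1/4)Σ|X[k]|² = (1/4)(|-5|² + |1-2i|² + |-1|² + |1+2i|²) = (1/4)·36.0000 = 9.0000

Both sides agree, confirming Parseval's theorem.

Σ|x[n]|² = (1/N)Σ|X[k]|² = 9.0000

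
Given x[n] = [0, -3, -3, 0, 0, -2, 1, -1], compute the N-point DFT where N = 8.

X[k] = Σ(n=0 to 7) x[n] · ω_8^(nk)
where ω_8 = e^(-2πi/8)

Computing each X[k]:
X[0] = -8
X[1] = -1.4142+4.0000i
X[2] = 2+4i
X[3] = 1.4142-4.0000i
X[4] = 4
X[5] = 1.4142+4.0000i
X[6] = 2-4i
X[7] = -1.4142-4.0000i

X = [-8, -1.4142+4.0000i, 2+4i, 1.4142-4.0000i, 4, 1.4142+4.0000i, 2-4i, -1.4142-4.0000i]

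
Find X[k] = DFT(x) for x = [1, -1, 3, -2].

X[k] = Σ(n=0 to 3) x[n] · ω_4^(nk)
where ω_4 = e^(-2πi/4)

Computing each X[k]:
X[0] = 1
X[1] = -2-1i
X[2] = 7
X[3] = -2+1i

X = [1, -2-1i, 7, -2+1i]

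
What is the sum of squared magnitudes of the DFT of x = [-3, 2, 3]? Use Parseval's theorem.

Parseval: Σ|x[n]|² = (1/N)Σ|X[k]|², so Σ|X[k]|² = N·Σ|x[n]|² = 3·22.0000

Σ|X[k]|² = N·Σ|x[n]|² = 3·22.0000 = 66.0000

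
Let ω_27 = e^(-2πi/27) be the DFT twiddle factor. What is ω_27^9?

ω_27^9 = e^(-2πi·9/27)
= cos(-2π·9/27) + i·sin(-2π·9/27)
= cos(-18π/27) + i·sin(-18π/27)

ω_27^9 = cos(-18π/27) + i·sin(-18π/27) = -0.5000-0.8660i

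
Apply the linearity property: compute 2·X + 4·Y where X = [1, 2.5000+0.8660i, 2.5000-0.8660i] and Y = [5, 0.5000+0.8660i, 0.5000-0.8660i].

By linearity: DFT(2x + 4y) = 2·DFT(x) + 4·DFT(y)
= 2·[1, 2.5000+0.8660i, 2.5000-0.8660i] + 4·[5, 0.5000+0.8660i, 0.5000-0.8660i]

Computing element-wise:
Z[0] = 2·(1) + 4·(5) = 22
Z[1] = 2·(2.5000+0.8660i) + 4·(0.5000+0.8660i) = 7.0000+5.1960i
Z[2] = 2·(2.5000-0.8660i) + 4·(0.5000-0.8660i) = 7.0000-5.1960i

DFT(2x + 4y) = 2·X + 4·Y = [22, 7.0000+5.1960i, 7.0000-5.1960i]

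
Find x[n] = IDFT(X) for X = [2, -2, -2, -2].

x[n] = (1/4) Σ(k=0 to 3) X[k] · e^(2πikn/4)

Computing each x[n]:
x[0] = -1
x[1] = 1
x[2] = 1
x[3] = 1

x = [-1, 1, 1, 1]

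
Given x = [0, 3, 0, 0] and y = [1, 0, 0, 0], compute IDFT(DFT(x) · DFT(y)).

(x ⊛ y)[n] = Σ(m=0 to 3) x[m] · y[(n-m) mod 4]

Computing each output sample:
(x ⊛ y)[0] = 0
(x ⊛ y)[1] = 3
(x ⊛ y)[2] = 0
(x ⊛ y)[3] = 0

x ⊛ y = [0, 3, 0, 0]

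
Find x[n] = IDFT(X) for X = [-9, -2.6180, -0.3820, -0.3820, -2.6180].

x[n] = (1/5) Σ(k=0 to 4) X[k] · e^(2πikn/5)

Computing each x[n]:
x[0] = -3
x[1] = -2
x[2] = -1
x[3] = -1
x[4] = -2

x = [-3, -2, -1, -1, -2]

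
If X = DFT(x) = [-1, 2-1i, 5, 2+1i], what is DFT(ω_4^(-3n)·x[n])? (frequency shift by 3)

Modulation property: DFT(ω_4^(-3n)·x[n]) = X[(k-3) mod 4], so circularly shift X by 3 positions.

X[k-3] = [2-1i, 5, 2+1i, -1]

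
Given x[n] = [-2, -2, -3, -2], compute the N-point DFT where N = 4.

X[k] = Σ(n=0 to 3) x[n] · ω_4^(nk)
where ω_4 = e^(-2πi/4)

Computing each X[k]:
X[0] = -9
X[1] = 1
X[2] = -1
X[3] = 1

X = [-9, 1, -1, 1]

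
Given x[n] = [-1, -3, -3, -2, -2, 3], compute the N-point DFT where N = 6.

X[k] = Σ(n=0 to 5) x[n] · ω_6^(nk)
where ω_6 = e^(-2πi/6)

Computing each X[k]:
X[0] = -8
X[1] = 3.5000+6.0622i
X[2] = -0.5000+4.3301i
X[3] = -4
X[4] = -0.5000-4.3301i
X[5] = 3.5000-6.0622i

X = [-8, 3.5000+6.0622i, -0.5000+4.3301i, -4, -0.5000-4.3301i, 3.5000-6.0622i]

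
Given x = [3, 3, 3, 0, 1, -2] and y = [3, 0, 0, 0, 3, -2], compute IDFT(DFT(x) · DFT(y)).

(x ⊛ y)[n] = Σ(m=0 to 5) x[m] · y[(n-m) mod 6]

Computing each output sample:
(x ⊛ y)[0] = 12
(x ⊛ y)[1] = 3
(x ⊛ y)[2] = 12
(x ⊛ y)[3] = -8
(x ⊛ y)[4] = 16
(x ⊛ y)[5] = -3

x ⊛ y = [12, 3, 12, -8, 16, -3]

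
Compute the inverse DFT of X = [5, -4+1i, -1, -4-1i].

x[n] = (1/4) Σ(k=0 to 3) X[k] · e^(2πikn/4)

Computing each x[n]:
x[0] = -1
x[1] = 1
x[2] = 3
x[3] = 2

x = [-1, 1, 3, 2]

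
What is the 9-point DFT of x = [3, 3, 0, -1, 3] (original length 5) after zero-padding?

Original 5-point DFT: [8, 5.6631-0.5878i, -2.1631+0.9511i, -2.1631-0.9511i, 5.6631+0.5878i]
Zero-padded 9-point DFT provides frequency interpolation.

DFT_9([x, 0, ...]) = [8, 2.9791-2.0884i, 6.3191-1.8921i, -1.0000-5.1962i, 1.2019+2.7944i, 1.2019-2.7944i, -1.0000+5.1962i, 6.3191+1.8921i, 2.9791+2.0884i]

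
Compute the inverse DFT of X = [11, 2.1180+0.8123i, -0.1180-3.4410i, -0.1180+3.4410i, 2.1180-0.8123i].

x[n] = (1/5) Σ(k=0 to 4) X[k] · e^(2πikn/5)

Computing each x[n]:
x[0] = 3
x[1] = 3
x[2] = 0
x[3] = 3
x[4] = 2

x = [3, 3, 0, 3, 2]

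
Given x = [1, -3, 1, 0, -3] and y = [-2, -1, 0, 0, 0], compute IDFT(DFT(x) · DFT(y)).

(x ⊛ y)[n] = Σ(m=0 to 4) x[m] · y[(n-m) mod 5]

Computing each output sample:
(x ⊛ y)[0] = 1
(x ⊛ y)[1] = 5
(x ⊛ y)[2] = 1
(x ⊛ y)[3] = -1
(x ⊛ y)[4] = 6

x ⊛ y = [1, 5, 1, -1, 6]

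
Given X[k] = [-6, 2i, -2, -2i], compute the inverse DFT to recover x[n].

x[n] = (1/4) Σ(k=0 to 3) X[k] · e^(2πikn/4)

Computing each x[n]:
x[0] = -2
x[1] = -2
x[2] = -2
x[3] = 0

x = [-2, -2, -2, 0]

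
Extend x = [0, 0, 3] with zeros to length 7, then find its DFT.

Original 3-point DFT: [3, -1.5000+2.5981i, -1.5000-2.5981i]
Zero-padded 7-point DFT provides frequency interpolation.

DFT_7([x, 0, ...]) = [3, -0.6676-2.9248i, -2.7029+1.3017i, 1.8705+2.3455i, 1.8705-2.3455i, -2.7029-1.3017i, -0.6676+2.9248i]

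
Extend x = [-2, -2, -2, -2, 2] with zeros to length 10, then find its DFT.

Original 5-point DFT: [-6, 1.2361+3.8042i, -3.2361+2.3511i, -3.2361-2.3511i, 1.2361-3.8042i]
Zero-padded 10-point DFT provides frequency interpolation.

DFT_10([x, 0, ...]) = [-6, -5.2361+3.8042i, 1.2361+3.8042i, -0.7639-2.3511i, -3.2361+2.3511i, 2, -3.2361-2.3511i, -0.7639+2.3511i, 1.2361-3.8042i, -5.2361-3.8042i]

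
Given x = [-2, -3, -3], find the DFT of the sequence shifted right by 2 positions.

Time shift by 2: X_shifted[k] = ω_3^(2k) · X[k]
Shifted x = [-3, -3, -2]

DFT(x[n-2]) = [-8, -0.5000+0.8660i, -0.5000-0.8660i]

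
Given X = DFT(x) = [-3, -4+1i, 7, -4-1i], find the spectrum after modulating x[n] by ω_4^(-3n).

Modulation property: DFT(ω_4^(-3n)·x[n]) = X[(k-3) mod 4], so circularly shift X by 3 positions.

X[k-3] = [-4+1i, 7, -4-1i, -3]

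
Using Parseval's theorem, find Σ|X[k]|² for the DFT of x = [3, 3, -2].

Parseval: Σ|x[n]|² = (1/N)Σ|X[k]|², so Σ|X[k]|² = N·Σ|x[n]|² = 3·22.0000

Σ|X[k]|² = N·Σ|x[n]|² = 3·22.0000 = 66.0000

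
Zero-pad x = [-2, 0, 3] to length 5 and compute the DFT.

Original 3-point DFT: [1, -3.5000+2.5981i, -3.5000-2.5981i]
Zero-padded 5-point DFT provides frequency interpolation.

DFT_5([x, 0, ...]) = [1, -4.4271-1.7634i, -1.0729+2.8532i, -1.0729-2.8532i, -4.4271+1.7634i]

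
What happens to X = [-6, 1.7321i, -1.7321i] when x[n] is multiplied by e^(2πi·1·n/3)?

Modulation property: DFT(ω_3^(-1n)·x[n]) = X[(k-1) mod 3], so circularly shift X by 1 positions.

X[k-1] = [-1.7321i, -6, 1.7321i]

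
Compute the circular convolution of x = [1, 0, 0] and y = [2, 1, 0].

(x ⊛ y)[n] = Σ(m=0 to 2) x[m] · y[(n-m) mod 3]

Computing each output sample:
(x ⊛ y)[0] = 2
(x ⊛ y)[1] = 1
(x ⊛ y)[2] = 0

x ⊛ y = [2, 1, 0]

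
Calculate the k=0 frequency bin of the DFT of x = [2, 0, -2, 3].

X[0] = Σ(n=0 to 3) x[n] · ω_4^0 = Σ x[n]
= (2) + (0) + (-2) + (3)

X[0] = 3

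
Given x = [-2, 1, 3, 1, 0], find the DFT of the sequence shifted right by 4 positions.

Time shift by 4: X_shifted[k] = ω_5^(4k) · X[k]
Shifted x = [1, 3, 1, 0, -2]

DFT(x[n-4]) = [3, 0.5000-5.3431i, 0.5000-1.9879i, 0.5000+1.9879i, 0.5000+5.3431i]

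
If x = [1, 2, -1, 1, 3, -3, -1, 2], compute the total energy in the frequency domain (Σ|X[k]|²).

Parseval: Σ|x[n]|² = (1/N)Σ|X[k]|², so Σ|X[k]|² = N·Σ|x[n]|² = 8·30.0000

Σ|X[k]|² = N·Σ|x[n]|² = 8·30.0000 = 240.0000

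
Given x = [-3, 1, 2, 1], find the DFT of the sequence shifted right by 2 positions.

Time shift by 2: X_shifted[k] = ω_4^(2k) · X[k]
Shifted x = [2, 1, -3, 1]

DFT(x[n-2]) = [1, 5, -3, 5]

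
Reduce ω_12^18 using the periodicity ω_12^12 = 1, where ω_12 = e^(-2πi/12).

Since ω_12^12 = 1, powers reduce modulo 12.
18 mod 12 = 6
So ω_12^18 = ω_12^6 = e^(-2πi·6/12)

ω_12^18 = ω_12^6 = -1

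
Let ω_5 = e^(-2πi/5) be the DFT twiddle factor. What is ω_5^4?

ω_5^4 = e^(-2πi·4/5)
= cos(-2π·4/5) + i·sin(-2π·4/5)
= cos(-8π/5) + i·sin(-8π/5)

ω_5^4 = cos(-8π/5) + i·sin(-8π/5) = 0.3090+0.9511i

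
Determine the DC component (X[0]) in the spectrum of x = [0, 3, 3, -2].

X[0] = Σ(n=0 to 3) x[n] · ω_4^0 = Σ x[n]
= (0) + (3) + (3) + (-2)

X[0] = 4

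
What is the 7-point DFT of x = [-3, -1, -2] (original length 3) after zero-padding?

Original 3-point DFT: [-6, -1.5000-0.8660i, -1.5000+0.8660i]
Zero-padded 7-point DFT provides frequency interpolation.

DFT_7([x, 0, ...]) = [-6, -3.1784+2.7317i, -0.9755+0.1072i, -3.3460-1.1298i, -3.3460+1.1298i, -0.9755-0.1072i, -3.1784-2.7317i]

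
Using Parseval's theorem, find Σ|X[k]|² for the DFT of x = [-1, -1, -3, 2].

Parseval: Σ|x[n]|² = (1/N)Σ|X[k]|², so Σ|X[k]|² = N·Σ|x[n]|² = 4·15.0000

Σ|X[k]|² = N·Σ|x[n]|² = 4·15.0000 = 60.0000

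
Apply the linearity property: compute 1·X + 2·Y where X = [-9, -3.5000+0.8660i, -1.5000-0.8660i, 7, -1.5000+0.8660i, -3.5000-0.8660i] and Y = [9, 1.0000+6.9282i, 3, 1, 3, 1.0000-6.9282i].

By linearity: DFT(1x + 2y) = 1·DFT(x) + 2·DFT(y)
= 1·[-9, -3.5000+0.8660i, -1.5000-0.8660i, 7, -1.5000+0.8660i, -3.5000-0.8660i] + 2·[9, 1.0000+6.9282i, 3, 1, 3, 1.0000-6.9282i]

Computing element-wise:
Z[0] = 1·(-9) + 2·(9) = 9
Z[1] = 1·(-3.5000+0.8660i) + 2·(1.0000+6.9282i) = -1.5000+14.7224i
Z[2] = 1·(-1.5000-0.8660i) + 2·(3) = 4.5000-0.8660i
Z[3] = 1·(7) + 2·(1) = 9
Z[4] = 1·(-1.5000+0.8660i) + 2·(3) = 4.5000+0.8660i
Z[5] = 1·(-3.5000-0.8660i) + 2·(1.0000-6.9282i) = -1.5000-14.7224i

DFT(1x + 2y) = 1·X + 2·Y = [9, -1.5000+14.7224i, 4.5000-0.8660i, 9, 4.5000+0.8660i, -1.5000-14.7224i]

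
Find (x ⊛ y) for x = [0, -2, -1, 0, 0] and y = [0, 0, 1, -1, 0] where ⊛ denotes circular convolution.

(x ⊛ y)[n] = Σ(m=0 to 4) x[m] · y[(n-m) mod 5]

Computing each output sample:
(x ⊛ y)[0] = 1
(x ⊛ y)[1] = 0
(x ⊛ y)[2] = 0
(x ⊛ y)[3] = -2
(x ⊛ y)[4] = 1

x ⊛ y = [1, 0, 0, -2, 1]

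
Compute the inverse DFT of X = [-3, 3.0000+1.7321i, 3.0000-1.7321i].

x[n] = (1/3) Σ(k=0 to 2) X[k] · e^(2πikn/3)

Computing each x[n]:
x[0] = 1
x[1] = -3
x[2] = -1

x = [1, -3, -1]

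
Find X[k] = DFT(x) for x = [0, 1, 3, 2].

X[k] = Σ(n=0 to 3) x[n] · ω_4^(nk)
where ω_4 = e^(-2πi/4)

Computing each X[k]:
X[0] = 6
X[1] = -3+1i
X[2] = 0
X[3] = -3-1i

X = [6, -3+1i, 0, -3-1i]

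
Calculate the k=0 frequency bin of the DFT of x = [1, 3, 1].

X[0] = Σ(n=0 to 2) x[n] · ω_3^0 = Σ x[n]
= (1) + (3) + (1)

X[0] = 5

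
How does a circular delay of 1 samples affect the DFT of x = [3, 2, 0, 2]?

Time shift by 1: X_shifted[k] = ω_4^(1k) · X[k]
Shifted x = [2, 3, 2, 0]

DFT(x[n-1]) = [7, -3i, 1, 3i]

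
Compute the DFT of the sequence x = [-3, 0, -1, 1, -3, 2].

X[k] = Σ(n=0 to 5) x[n] · ω_6^(nk)
where ω_6 = e^(-2πi/6)

Computing each X[k]:
X[0] = -4
X[1] = -1
X[2] = -1.0000+3.4641i
X[3] = -10
X[4] = -1.0000-3.4641i
X[5] = -1

X = [-4, -1, -1.0000+3.4641i, -10, -1.0000-3.4641i, -1]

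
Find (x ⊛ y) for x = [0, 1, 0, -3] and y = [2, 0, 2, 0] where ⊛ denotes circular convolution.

(x ⊛ y)[n] = Σ(m=0 to 3) x[m] · y[(n-m) mod 4]

Computing each output sample:
(x ⊛ y)[0] = 0
(x ⊛ y)[1] = -4
(x ⊛ y)[2] = 0
(x ⊛ y)[3] = -4

x ⊛ y = [0, -4, 0, -4]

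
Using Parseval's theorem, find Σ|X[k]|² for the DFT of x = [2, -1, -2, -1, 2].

Parseval: Σ|x[n]|² = (1/N)Σ|X[k]|², so Σ|X[k]|² = N·Σ|x[n]|² = 5·14.0000

Σ|X[k]|² = N·Σ|x[n]|² = 5·14.0000 = 70.0000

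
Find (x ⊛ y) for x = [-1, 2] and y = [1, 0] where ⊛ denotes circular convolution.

(x ⊛ y)[n] = Σ(m=0 to 1) x[m] · y[(n-m) mod 2]

Computing each output sample:
(x ⊛ y)[0] = -1
(x ⊛ y)[1] = 2

x ⊛ y = [-1, 2]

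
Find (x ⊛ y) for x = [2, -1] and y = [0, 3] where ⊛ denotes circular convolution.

(x ⊛ y)[n] = Σ(m=0 to 1) x[m] · y[(n-m) mod 2]

Computing each output sample:
(x ⊛ y)[0] = -3
(x ⊛ y)[1] = 6

x ⊛ y = [-3, 6]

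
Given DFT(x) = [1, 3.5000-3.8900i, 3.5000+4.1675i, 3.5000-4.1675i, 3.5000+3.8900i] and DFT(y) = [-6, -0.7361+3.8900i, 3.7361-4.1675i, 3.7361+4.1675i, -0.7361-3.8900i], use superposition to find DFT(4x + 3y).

By linearity: DFT(4x + 3y) = 4·DFT(x) + 3·DFT(y)
= 4·[1, 3.5000-3.8900i, 3.5000+4.1675i, 3.5000-4.1675i, 3.5000+3.8900i] + 3·[-6, -0.7361+3.8900i, 3.7361-4.1675i, 3.7361+4.1675i, -0.7361-3.8900i]

Computing element-wise:
Z[0] = 4·(1) + 3·(-6) = -14
Z[1] = 4·(3.5000-3.8900i) + 3·(-0.7361+3.8900i) = 11.7917-3.8900i
Z[2] = 4·(3.5000+4.1675i) + 3·(3.7361-4.1675i) = 25.2083+4.1675i
Z[3] = 4·(3.5000-4.1675i) + 3·(3.7361+4.1675i) = 25.2083-4.1675i
Z[4] = 4·(3.5000+3.8900i) + 3·(-0.7361-3.8900i) = 11.7917+3.8900i

DFT(4x + 3y) = 4·X + 3·Y = [-14, 11.7917-3.8900i, 25.2083+4.1675i, 25.2083-4.1675i, 11.7917+3.8900i]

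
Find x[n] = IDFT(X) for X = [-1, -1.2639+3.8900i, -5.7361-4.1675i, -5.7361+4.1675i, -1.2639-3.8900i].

x[n] = (1/5) Σ(k=0 to 4) X[k] · e^(2πikn/5)

Computing each x[n]:
x[0] = -3
x[1] = 1
x[2] = -3
x[3] = 2
x[4] = 2

x = [-3, 1, -3, 2, 2]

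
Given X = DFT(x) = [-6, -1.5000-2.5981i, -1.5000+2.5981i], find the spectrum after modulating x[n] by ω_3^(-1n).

Modulation property: DFT(ω_3^(-1n)·x[n]) = X[(k-1) mod 3], so circularly shift X by 1 positions.

X[k-1] = [-1.5000+2.5981i, -6, -1.5000-2.5981i]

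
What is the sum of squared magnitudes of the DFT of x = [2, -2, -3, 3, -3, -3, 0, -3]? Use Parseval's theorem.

Parseval: Σ|x[n]|² = (1/N)Σ|X[k]|², so Σ|X[k]|² = N·Σ|x[n]|² = 8·53.0000

Σ|X[k]|² = N·Σ|x[n]|² = 8·53.0000 = 424.0000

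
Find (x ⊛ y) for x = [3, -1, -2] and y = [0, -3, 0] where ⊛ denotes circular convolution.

(x ⊛ y)[n] = Σ(m=0 to 2) x[m] · y[(n-m) mod 3]

Computing each output sample:
(x ⊛ y)[0] = 6
(x ⊛ y)[1] = -9
(x ⊛ y)[2] = 3

x ⊛ y = [6, -9, 3]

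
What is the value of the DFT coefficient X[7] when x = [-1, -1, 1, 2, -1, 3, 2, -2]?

X[7] = Σ(n=0 to 7) x[n] · ω_8^(7n) where ω_8 = e^(-2πi/8)
= (-1)·ω_8^0 + (-1)·ω_8^7 + (1)·ω_8^14 + (2)·ω_8^21 + (-1)·ω_8^28 + (3)·ω_8^35 + (2)·ω_8^42 + (-2)·ω_8^49

X[7] = -5.6569-1.0000i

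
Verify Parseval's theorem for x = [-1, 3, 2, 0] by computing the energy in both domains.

Time domain:
Σ|x[n]|² = |-1|² + |3|² + |2|² + |0|² = 14.0000

Frequency domain:
(1/4)Σ|X[k]|² = (1/4)(|4|² + |-3-3i|² + |-2|² + |-3+3i|²) = (1/4)·56.0000 = 14.0000

Both sides agree, confirming Parseval's theorem.

Σ|x[n]|² = (1/N)Σ|X[k]|² = 14.0000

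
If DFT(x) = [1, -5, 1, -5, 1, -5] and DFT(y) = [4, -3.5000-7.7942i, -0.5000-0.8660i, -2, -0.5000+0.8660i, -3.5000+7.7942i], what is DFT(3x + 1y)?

By linearity: DFT(3x + 1y) = 3·DFT(x) + 1·DFT(y)
= 3·[1, -5, 1, -5, 1, -5] + 1·[4, -3.5000-7.7942i, -0.5000-0.8660i, -2, -0.5000+0.8660i, -3.5000+7.7942i]

Computing element-wise:
Z[0] = 3·(1) + 1·(4) = 7
Z[1] = 3·(-5) + 1·(-3.5000-7.7942i) = -18.5000-7.7942i
Z[2] = 3·(1) + 1·(-0.5000-0.8660i) = 2.5000-0.8660i
Z[3] = 3·(-5) + 1·(-2) = -17
Z[4] = 3·(1) + 1·(-0.5000+0.8660i) = 2.5000+0.8660i
Z[5] = 3·(-5) + 1·(-3.5000+7.7942i) = -18.5000+7.7942i

DFT(3x + 1y) = 3·X + 1·Y = [7, -18.5000-7.7942i, 2.5000-0.8660i, -17, 2.5000+0.8660i, -18.5000+7.7942i]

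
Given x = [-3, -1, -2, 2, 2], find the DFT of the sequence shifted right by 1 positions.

Time shift by 1: X_shifted[k] = ω_5^(1k) · X[k]
Shifted x = [2, -3, -1, -2, 2]

DFT(x[n-1]) = [-2, 4.1180+4.1675i, 1.8820+3.8900i, 1.8820-3.8900i, 4.1180-4.1675i]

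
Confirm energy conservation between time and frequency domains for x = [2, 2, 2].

Time domain:
Σ|x[n]|² = |2|² + |2|² + |2|² = 12.0000

Frequency domain:
(1/3)Σ|X[k]|² = (1/3)(|6|² + |0|² + |0|²) = (1/3)·36.0000 = 12.0000

Both sides agree, confirming Parseval's theorem.

Σ|x[n]|² = (1/N)Σ|X[k]|² = 12.0000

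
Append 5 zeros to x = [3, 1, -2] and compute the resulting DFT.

Original 3-point DFT: [2, 3.5000-2.5981i, 3.5000+2.5981i]
Zero-padded 8-point DFT provides frequency interpolation.

DFT_8([x, 0, ...]) = [2, 3.7071+1.2929i, 5-1i, 2.2929-2.7071i, 0, 2.2929+2.7071i, 5+1i, 3.7071-1.2929i]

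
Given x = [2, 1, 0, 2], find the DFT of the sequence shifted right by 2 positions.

Time shift by 2: X_shifted[k] = ω_4^(2k) · X[k]
Shifted x = [0, 2, 2, 1]

DFT(x[n-2]) = [5, -2-1i, -1, -2+1i]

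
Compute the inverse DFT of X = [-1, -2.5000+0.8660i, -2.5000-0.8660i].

x[n] = (1/3) Σ(k=0 to 2) X[k] · e^(2πikn/3)

Computing each x[n]:
x[0] = -2
x[1] = 0
x[2] = 1

x = [-2, 0, 1]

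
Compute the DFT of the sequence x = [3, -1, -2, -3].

X[k] = Σ(n=0 to 3) x[n] · ω_4^(nk)
where ω_4 = e^(-2πi/4)

Computing each X[k]:
X[0] = -3
X[1] = 5-2i
X[2] = 5
X[3] = 5+2i

X = [-3, 5-2i, 5, 5+2i]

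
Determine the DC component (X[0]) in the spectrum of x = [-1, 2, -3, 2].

X[0] = Σ(n=0 to 3) x[n] · ω_4^0 = Σ x[n]
= (-1) + (2) + (-3) + (2)

X[0] = 0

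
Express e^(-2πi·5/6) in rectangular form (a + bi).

ω_6^5 = e^(-2πi·5/6)
= cos(-2π·5/6) + i·sin(-2π·5/6)
= cos(-10π/6) + i·sin(-10π/6)

ω_6^5 = cos(-10π/6) + i·sin(-10π/6) = 0.5000+0.8660i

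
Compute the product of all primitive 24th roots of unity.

The primitive 24th roots of unity are ω_24^k for k coprime to 24: k ∈ {1, 5, 7, 11, 13, 17, 19, 23}
Their product equals the constant term of the cyclotomic polynomial Φ_24(x) up to sign.
For n ≥ 3, the product of all primitive nth roots of unity is 1. (For n=1 it is 1; for n=2 it is -1.)

1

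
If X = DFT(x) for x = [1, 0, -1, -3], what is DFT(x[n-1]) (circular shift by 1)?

Time shift by 1: X_shifted[k] = ω_4^(1k) · X[k]
Shifted x = [-3, 1, 0, -1]

DFT(x[n-1]) = [-3, -3-2i, -3, -3+2i]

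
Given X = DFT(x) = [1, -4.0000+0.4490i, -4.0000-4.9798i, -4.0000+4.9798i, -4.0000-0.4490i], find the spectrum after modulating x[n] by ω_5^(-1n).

Modulation property: DFT(ω_5^(-1n)·x[n]) = X[(k-1) mod 5], so circularly shift X by 1 positions.

X[k-1] = [-4.0000-0.4490i, 1, -4.0000+0.4490i, -4.0000-4.9798i, -4.0000+4.9798i]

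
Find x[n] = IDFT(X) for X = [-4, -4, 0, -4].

x[n] = (1/4) Σ(k=0 to 3) X[k] · e^(2πikn/4)

Computing each x[n]:
x[0] = -3
x[1] = -1
x[2] = 1
x[3] = -1

x = [-3, -1, 1, -1]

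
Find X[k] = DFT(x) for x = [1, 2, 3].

X[k] = Σ(n=0 to 2) x[n] · ω_3^(nk)
where ω_3 = e^(-2πi/3)

Computing each X[k]:
X[0] = 6
X[1] = -1.5000+0.8660i
X[2] = -1.5000-0.8660i

X = [6, -1.5000+0.8660i, -1.5000-0.8660i]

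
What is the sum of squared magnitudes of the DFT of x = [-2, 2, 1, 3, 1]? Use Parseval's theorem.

Parseval: Σ|x[n]|² = (1/N)Σ|X[k]|², so Σ|X[k]|² = N·Σ|x[n]|² = 5·19.0000

Σ|X[k]|² = N·Σ|x[n]|² = 5·19.0000 = 95.0000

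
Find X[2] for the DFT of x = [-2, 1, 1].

X[2] = Σ(n=0 to 2) x[n] · ω_3^(2n) where ω_3 = e^(-2πi/3)
= (-2)·ω_3^0 + (1)·ω_3^2 + (1)·ω_3^4

X[2] = -3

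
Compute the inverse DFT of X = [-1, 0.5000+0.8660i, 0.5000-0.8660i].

x[n] = (1/3) Σ(k=0 to 2) X[k] · e^(2πikn/3)

Computing each x[n]:
x[0] = 0
x[1] = -1
x[2] = 0

x = [0, -1, 0]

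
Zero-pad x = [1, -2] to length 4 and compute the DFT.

Original 2-point DFT: [-1, 3]
Zero-padded 4-point DFT provides frequency interpolation.

DFT_4([x, 0, ...]) = [-1, 1+2i, 3, 1-2i]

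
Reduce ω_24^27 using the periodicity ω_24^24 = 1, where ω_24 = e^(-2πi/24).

Since ω_24^24 = 1, powers reduce modulo 24.
27 mod 24 = 3
So ω_24^27 = ω_24^3 = e^(-2πi·3/24)

ω_24^27 = ω_24^3 = 0.7071-0.7071i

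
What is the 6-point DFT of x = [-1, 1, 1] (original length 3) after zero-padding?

Original 3-point DFT: [1, -2, -2]
Zero-padded 6-point DFT provides frequency interpolation.

DFT_6([x, 0, ...]) = [1, -1.0000-1.7321i, -2, -1, -2, -1.0000+1.7321i]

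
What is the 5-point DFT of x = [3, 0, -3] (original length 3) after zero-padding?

Original 3-point DFT: [0, 4.5000-2.5981i, 4.5000+2.5981i]
Zero-padded 5-point DFT provides frequency interpolation.

DFT_5([x, 0, ...]) = [0, 5.4271+1.7634i, 2.0729-2.8532i, 2.0729+2.8532i, 5.4271-1.7634i]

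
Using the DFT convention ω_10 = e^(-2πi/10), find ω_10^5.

ω_10^5 = e^(-2πi·5/10)
= cos(-2π·5/10) + i·sin(-2π·5/10)
= cos(-10π/10) + i·sin(-10π/10)

ω_10^5 = cos(-10π/10) + i·sin(-10π/10) = -1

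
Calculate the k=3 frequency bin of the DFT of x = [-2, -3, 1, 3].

X[3] = Σ(n=0 to 3) x[n] · ω_4^(3n) where ω_4 = e^(-2πi/4)
= (-2)·ω_4^0 + (-3)·ω_4^3 + (1)·ω_4^6 + (3)·ω_4^9

X[3] = -3-6i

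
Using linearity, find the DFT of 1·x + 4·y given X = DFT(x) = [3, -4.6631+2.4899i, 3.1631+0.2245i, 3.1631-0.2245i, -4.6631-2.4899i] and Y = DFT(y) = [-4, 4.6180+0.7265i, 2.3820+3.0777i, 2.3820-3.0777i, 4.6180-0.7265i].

By linearity: DFT(1x + 4y) = 1·DFT(x) + 4·DFT(y)
= 1·[3, -4.6631+2.4899i, 3.1631+0.2245i, 3.1631-0.2245i, -4.6631-2.4899i] + 4·[-4, 4.6180+0.7265i, 2.3820+3.0777i, 2.3820-3.0777i, 4.6180-0.7265i]

Computing element-wise:
Z[0] = 1·(3) + 4·(-4) = -13
Z[1] = 1·(-4.6631+2.4899i) + 4·(4.6180+0.7265i) = 13.8089+5.3959i
Z[2] = 1·(3.1631+0.2245i) + 4·(2.3820+3.0777i) = 12.6911+12.5353i
Z[3] = 1·(3.1631-0.2245i) + 4·(2.3820-3.0777i) = 12.6911-12.5353i
Z[4] = 1·(-4.6631-2.4899i) + 4·(4.6180-0.7265i) = 13.8089-5.3959i

DFT(1x + 4y) = 1·X + 4·Y = [-13, 13.8089+5.3959i, 12.6911+12.5353i, 12.6911-12.5353i, 13.8089-5.3959i]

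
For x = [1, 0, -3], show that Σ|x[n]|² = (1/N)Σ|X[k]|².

Time domain:
Σ|x[n]|² = |1|² + |0|² + |-3|² = 10.0000

Frequency domain:
(1/3)Σ|X[k]|² = (1/3)(|-2|² + |2.5000-2.5981i|² + |2.5000+2.5981i|²) = (1/3)·30.0000 = 10.0000

Both sides agree, confirming Parseval's theorem.

Σ|x[n]|² = (1/N)Σ|X[k]|² = 10.0000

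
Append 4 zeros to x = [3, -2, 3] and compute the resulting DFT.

Original 3-point DFT: [4, 2.5000+4.3301i, 2.5000-4.3301i]
Zero-padded 7-point DFT provides frequency interpolation.

DFT_7([x, 0, ...]) = [4, 1.0855-1.3611i, 0.7421+3.2515i, 6.6724+3.2133i, 6.6724-3.2133i, 0.7421-3.2515i, 1.0855+1.3611i]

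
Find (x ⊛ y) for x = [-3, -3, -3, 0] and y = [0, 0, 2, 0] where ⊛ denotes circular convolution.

(x ⊛ y)[n] = Σ(m=0 to 3) x[m] · y[(n-m) mod 4]

Computing each output sample:
(x ⊛ y)[0] = -6
(x ⊛ y)[1] = 0
(x ⊛ y)[2] = -6
(x ⊛ y)[3] = -6

x ⊛ y = [-6, 0, -6, -6]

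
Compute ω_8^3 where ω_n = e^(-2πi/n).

ω_8^3 = e^(-2πi·3/8)
= cos(-2π·3/8) + i·sin(-2π·3/8)
= cos(-6π/8) + i·sin(-6π/8)

ω_8^3 = cos(-6π/8) + i·sin(-6π/8) = -0.7071-0.7071i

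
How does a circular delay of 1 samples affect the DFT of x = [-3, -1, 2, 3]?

Time shift by 1: X_shifted[k] = ω_4^(1k) · X[k]
Shifted x = [3, -3, -1, 2]

DFT(x[n-1]) = [1, 4+5i, 3, 4-5i]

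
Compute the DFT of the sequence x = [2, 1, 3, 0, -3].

X[k] = Σ(n=0 to 4) x[n] · ω_5^(nk)
where ω_5 = e^(-2πi/5)

Computing each X[k]:
X[0] = 3
X[1] = -1.0451-5.5676i
X[2] = 4.5451+0.5020i
X[3] = 4.5451-0.5020i
X[4] = -1.0451+5.5676i

X = [3, -1.0451-5.5676i, 4.5451+0.5020i, 4.5451-0.5020i, -1.0451+5.5676i]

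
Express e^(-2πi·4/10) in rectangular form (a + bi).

ω_10^4 = e^(-2πi·4/10)
= cos(-2π·4/10) + i·sin(-2π·4/10)
= cos(-8π/10) + i·sin(-8π/10)

ω_10^4 = cos(-8π/10) + i·sin(-8π/10) = -0.8090-0.5878i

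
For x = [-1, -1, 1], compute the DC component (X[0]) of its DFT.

X[0] = Σ(n=0 to 2) x[n] · ω_3^0 = Σ x[n]
= (-1) + (-1) + (1)

X[0] = -1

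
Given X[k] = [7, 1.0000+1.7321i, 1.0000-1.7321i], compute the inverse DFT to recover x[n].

x[n] = (1/3) Σ(k=0 to 2) X[k] · e^(2πikn/3)

Computing each x[n]:
x[0] = 3
x[1] = 1
x[2] = 3

x = [3, 1, 3]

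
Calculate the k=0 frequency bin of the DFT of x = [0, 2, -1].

X[0] = Σ(n=0 to 2) x[n] · ω_3^0 = Σ x[n]
= (0) + (2) + (-1)

X[0] = 1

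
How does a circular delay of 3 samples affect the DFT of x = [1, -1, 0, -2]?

Time shift by 3: X_shifted[k] = ω_4^(3k) · X[k]
Shifted x = [-1, 0, -2, 1]

DFT(x[n-3]) = [-2, 1+1i, -4, 1-1i]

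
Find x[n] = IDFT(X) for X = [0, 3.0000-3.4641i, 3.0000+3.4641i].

x[n] = (1/3) Σ(k=0 to 2) X[k] · e^(2πikn/3)

Computing each x[n]:
x[0] = 2
x[1] = 1
x[2] = -3

x = [2, 1, -3]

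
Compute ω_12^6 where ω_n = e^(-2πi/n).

ω_12^6 = e^(-2πi·6/12)
= cos(-2π·6/12) + i·sin(-2π·6/12)
= cos(-12π/12) + i·sin(-12π/12)

ω_12^6 = cos(-12π/12) + i·sin(-12π/12) = -1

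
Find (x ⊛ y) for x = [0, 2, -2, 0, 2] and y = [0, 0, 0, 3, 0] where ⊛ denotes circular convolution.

(x ⊛ y)[n] = Σ(m=0 to 4) x[m] · y[(n-m) mod 5]

Computing each output sample:
(x ⊛ y)[0] = -6
(x ⊛ y)[1] = 0
(x ⊛ y)[2] = 6
(x ⊛ y)[3] = 0
(x ⊛ y)[4] = 6

x ⊛ y = [-6, 0, 6, 0, 6]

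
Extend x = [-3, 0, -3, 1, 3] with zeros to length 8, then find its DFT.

Original 5-point DFT: [-2, -0.4549+5.2043i, -6.0451-2.0409i, -6.0451+2.0409i, -0.4549-5.2043i]
Zero-padded 8-point DFT provides frequency interpolation.

DFT_8([x, 0, ...]) = [-2, -6.7071+2.2929i, 3+1i, -5.2929-3.7071i, -4, -5.2929+3.7071i, 3-1i, -6.7071-2.2929i]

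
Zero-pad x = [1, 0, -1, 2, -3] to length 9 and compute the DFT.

Original 5-point DFT: [-1, -0.7361-1.0898i, 3.7361-4.6165i, 3.7361+4.6165i, -0.7361+1.0898i]
Zero-padded 9-point DFT provides frequency interpolation.

DFT_9([x, 0, ...]) = [-1, 2.6454+0.2788i, -1.3584+0.1457i, 5.0000+1.7321i, -1.2870-5.3293i, -1.2870+5.3293i, 5.0000-1.7321i, -1.3584-0.1457i, 2.6454-0.2788i]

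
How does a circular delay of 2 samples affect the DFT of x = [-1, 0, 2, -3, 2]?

Time shift by 2: X_shifted[k] = ω_5^(2k) · X[k]
Shifted x = [-3, 2, -1, 0, 2]

DFT(x[n-2]) = [0, -0.9549+0.5878i, -6.5451-0.9511i, -6.5451+0.9511i, -0.9549-0.5878i]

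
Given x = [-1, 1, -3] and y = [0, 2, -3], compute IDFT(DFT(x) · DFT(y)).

(x ⊛ y)[n] = Σ(m=0 to 2) x[m] · y[(n-m) mod 3]

Computing each output sample:
(x ⊛ y)[0] = -9
(x ⊛ y)[1] = 7
(x ⊛ y)[2] = 5

x ⊛ y = [-9, 7, 5]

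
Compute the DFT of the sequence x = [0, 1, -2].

X[k] = Σ(n=0 to 2) x[n] · ω_3^(nk)
where ω_3 = e^(-2πi/3)

Computing each X[k]:
X[0] = -1
X[1] = 0.5000-2.5981i
X[2] = 0.5000+2.5981i

X = [-1, 0.5000-2.5981i, 0.5000+2.5981i]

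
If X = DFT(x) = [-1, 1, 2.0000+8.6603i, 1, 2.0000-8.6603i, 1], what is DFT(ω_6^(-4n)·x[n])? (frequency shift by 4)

Modulation property: DFT(ω_6^(-4n)·x[n]) = X[(k-4) mod 6], so circularly shift X by 4 positions.

X[k-4] = [2.0000+8.6603i, 1, 2.0000-8.6603i, 1, -1, 1]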